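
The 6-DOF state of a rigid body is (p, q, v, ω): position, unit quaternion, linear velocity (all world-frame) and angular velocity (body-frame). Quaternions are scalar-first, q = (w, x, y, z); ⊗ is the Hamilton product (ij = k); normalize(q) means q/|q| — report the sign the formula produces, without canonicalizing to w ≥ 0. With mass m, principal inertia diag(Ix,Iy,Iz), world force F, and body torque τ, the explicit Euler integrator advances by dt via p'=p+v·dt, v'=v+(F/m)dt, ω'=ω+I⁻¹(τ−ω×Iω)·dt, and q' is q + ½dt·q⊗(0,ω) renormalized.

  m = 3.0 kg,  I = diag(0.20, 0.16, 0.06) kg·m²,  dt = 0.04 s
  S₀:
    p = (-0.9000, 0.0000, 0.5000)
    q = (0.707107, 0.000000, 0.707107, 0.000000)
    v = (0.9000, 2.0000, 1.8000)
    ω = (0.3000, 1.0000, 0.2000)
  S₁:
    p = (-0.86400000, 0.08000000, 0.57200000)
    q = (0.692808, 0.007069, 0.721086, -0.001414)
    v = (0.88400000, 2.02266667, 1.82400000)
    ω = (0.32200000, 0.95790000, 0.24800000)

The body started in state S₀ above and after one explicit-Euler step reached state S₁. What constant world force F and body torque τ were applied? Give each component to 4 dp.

F = (-1.2000, 1.7000, 1.8000)
τ = (0.0900, -0.1600, 0.0600)

Δv = v₁−v₀ = (-0.01600000, 0.02266667, 0.02400000)
m·(v₁−v₀)/dt = (-1.2000, 1.7000, 1.8000)
ω₁ − ω₀ = (0.02200000, -0.04210000, 0.04800000)
gyro term ω₀×Iω₀ = (-0.0200, 0.0084, -0.0120)
I·α + gyro = (0.0900, -0.1600, 0.0600)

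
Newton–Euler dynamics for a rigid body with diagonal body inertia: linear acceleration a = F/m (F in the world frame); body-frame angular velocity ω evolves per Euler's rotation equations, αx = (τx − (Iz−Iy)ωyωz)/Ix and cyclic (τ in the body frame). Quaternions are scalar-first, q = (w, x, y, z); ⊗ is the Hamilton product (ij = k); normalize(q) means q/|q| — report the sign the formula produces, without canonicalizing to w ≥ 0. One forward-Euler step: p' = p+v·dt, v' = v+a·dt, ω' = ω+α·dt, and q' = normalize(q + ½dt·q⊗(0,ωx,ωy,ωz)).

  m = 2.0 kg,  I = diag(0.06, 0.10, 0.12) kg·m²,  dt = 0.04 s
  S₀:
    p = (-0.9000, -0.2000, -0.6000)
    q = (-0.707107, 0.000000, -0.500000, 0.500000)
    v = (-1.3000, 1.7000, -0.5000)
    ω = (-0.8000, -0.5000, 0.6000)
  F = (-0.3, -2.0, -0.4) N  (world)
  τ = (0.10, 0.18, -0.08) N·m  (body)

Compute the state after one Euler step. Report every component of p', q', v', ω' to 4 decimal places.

p' = (-0.9520, -0.1320, -0.6200)
q' = (-0.7179, 0.0103, -0.5008, 0.4834)
v' = (-1.3060, 1.6600, -0.5080)
ω' = (-0.7293, -0.4395, 0.5680)

a = (-0.1500, -1.0000, -0.2000)
new position p' = (-0.9520, -0.1320, -0.6200)
new velocity v' = (-1.3060, 1.6600, -0.5080)
ω×(Iω) gyroscopic = (-0.0060, 0.0288, 0.0160)
angular accel α = (1.7667, 1.5120, -0.8000)
ω + α·dt = (-0.7293, -0.4395, 0.5680)
q⊗(0,ω) = (-0.5500000, 0.5156856, -0.0464465, -0.8242642)
q' = normalize(q + ½dt·q⊗(0,ω)) = (-0.7179, 0.0103, -0.5008, 0.4834)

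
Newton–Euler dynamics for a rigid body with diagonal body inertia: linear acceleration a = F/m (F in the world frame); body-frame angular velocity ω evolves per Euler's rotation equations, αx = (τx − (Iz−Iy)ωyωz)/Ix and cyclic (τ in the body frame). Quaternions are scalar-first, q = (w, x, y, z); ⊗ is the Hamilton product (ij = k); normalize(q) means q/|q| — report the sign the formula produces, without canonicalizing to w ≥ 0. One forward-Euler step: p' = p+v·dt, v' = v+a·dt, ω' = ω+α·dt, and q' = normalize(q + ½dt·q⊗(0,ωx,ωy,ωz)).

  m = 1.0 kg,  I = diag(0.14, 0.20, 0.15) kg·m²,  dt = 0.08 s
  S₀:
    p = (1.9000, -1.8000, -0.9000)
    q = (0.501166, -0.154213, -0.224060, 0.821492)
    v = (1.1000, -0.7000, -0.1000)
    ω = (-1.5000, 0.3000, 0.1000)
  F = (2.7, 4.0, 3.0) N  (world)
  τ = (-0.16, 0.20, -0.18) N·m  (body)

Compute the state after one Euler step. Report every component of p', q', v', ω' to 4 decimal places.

α = I⁻¹(τ − ω×Iω) = (-1.1321, 0.9925, -1.0200)
ω + α·dt = (-1.5906, 0.3794, 0.0184)
2q̇ = q⊗(0,ω) = (-0.2462507, -1.0206026, -1.0664669, -0.3322373)
q' = normalize(q + ½dt·q⊗(0,ω)) = (0.4904, -0.1947, -0.2662, 0.8067)
a = F/m = (2.7000, 4.0000, 3.0000)
new position p' = (1.9880, -1.8560, -0.9080)
new velocity v' = (1.3160, -0.3800, 0.1400)

p' = (1.9880, -1.8560, -0.9080)
q' = (0.4904, -0.1947, -0.2662, 0.8067)
v' = (1.3160, -0.3800, 0.1400)
ω' = (-1.5906, 0.3794, 0.0184)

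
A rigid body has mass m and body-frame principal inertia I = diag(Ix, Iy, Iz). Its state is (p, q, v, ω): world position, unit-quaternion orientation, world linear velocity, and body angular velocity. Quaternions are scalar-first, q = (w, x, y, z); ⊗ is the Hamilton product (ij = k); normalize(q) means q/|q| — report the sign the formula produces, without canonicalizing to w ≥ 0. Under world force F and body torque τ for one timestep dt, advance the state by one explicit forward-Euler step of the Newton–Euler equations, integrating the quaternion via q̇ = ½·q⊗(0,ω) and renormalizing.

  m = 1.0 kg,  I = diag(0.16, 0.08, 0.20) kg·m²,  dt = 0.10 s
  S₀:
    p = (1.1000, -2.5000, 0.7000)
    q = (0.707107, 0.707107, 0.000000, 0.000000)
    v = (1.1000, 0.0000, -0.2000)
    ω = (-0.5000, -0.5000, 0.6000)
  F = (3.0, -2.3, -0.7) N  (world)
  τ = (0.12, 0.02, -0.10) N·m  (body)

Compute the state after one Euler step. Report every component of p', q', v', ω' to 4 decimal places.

a = F/m = (3.0000, -2.3000, -0.7000)
new position p' = (1.2100, -2.5000, 0.6800)
v' = v + a·dt = (1.4000, -0.2300, -0.2700)
gyro term ω×Iω = (-0.0360, 0.0120, -0.0200)
(τ − ω×Iω)/I = (0.9750, 0.1000, -0.4000)
ω' = ω + α·dt = (-0.4025, -0.4900, 0.5600)
q⊗(0,ω) = (0.3535535, -0.3535535, -0.7778177, 0.0707107)
updated quaternion q' = (0.7240, 0.6887, -0.0388, 0.0035)

p' = (1.2100, -2.5000, 0.6800)
q' = (0.7240, 0.6887, -0.0388, 0.0035)
v' = (1.4000, -0.2300, -0.2700)
ω' = (-0.4025, -0.4900, 0.5600)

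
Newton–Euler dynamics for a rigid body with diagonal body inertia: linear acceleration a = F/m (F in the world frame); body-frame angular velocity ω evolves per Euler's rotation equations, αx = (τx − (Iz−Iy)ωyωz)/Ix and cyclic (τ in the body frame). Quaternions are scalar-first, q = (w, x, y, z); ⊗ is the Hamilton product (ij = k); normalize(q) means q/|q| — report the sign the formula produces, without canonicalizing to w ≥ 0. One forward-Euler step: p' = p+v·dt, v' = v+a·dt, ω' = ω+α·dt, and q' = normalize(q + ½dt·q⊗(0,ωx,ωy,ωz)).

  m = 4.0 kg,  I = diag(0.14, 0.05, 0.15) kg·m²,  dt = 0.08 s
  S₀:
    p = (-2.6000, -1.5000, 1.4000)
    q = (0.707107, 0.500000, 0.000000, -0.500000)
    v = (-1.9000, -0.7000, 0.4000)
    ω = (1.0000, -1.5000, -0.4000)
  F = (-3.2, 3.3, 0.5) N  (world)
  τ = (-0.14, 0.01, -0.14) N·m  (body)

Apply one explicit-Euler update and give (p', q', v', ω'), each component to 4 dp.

precession coupling ω×(Iω) = (0.0600, 0.0040, 0.1350)
(τ − ω×Iω)/I = (-1.4286, 0.1200, -1.8333)
ω' = ω + α·dt = (0.8857, -1.4904, -0.5467)
2q̇ = q⊗(0,ω) = (-0.7000000, -0.0428930, -1.3606605, -1.0328428)
q + ½dt·q⊗(0,ω), renormalized = (0.6773, 0.4969, -0.0543, -0.5398)
linear accel F/m = (-0.8000, 0.8250, 0.1250)
new position p' = (-2.7520, -1.5560, 1.4320)
v' = v + a·dt = (-1.9640, -0.6340, 0.4100)

p' = (-2.7520, -1.5560, 1.4320)
q' = (0.6773, 0.4969, -0.0543, -0.5398)
v' = (-1.9640, -0.6340, 0.4100)
ω' = (0.8857, -1.4904, -0.5467)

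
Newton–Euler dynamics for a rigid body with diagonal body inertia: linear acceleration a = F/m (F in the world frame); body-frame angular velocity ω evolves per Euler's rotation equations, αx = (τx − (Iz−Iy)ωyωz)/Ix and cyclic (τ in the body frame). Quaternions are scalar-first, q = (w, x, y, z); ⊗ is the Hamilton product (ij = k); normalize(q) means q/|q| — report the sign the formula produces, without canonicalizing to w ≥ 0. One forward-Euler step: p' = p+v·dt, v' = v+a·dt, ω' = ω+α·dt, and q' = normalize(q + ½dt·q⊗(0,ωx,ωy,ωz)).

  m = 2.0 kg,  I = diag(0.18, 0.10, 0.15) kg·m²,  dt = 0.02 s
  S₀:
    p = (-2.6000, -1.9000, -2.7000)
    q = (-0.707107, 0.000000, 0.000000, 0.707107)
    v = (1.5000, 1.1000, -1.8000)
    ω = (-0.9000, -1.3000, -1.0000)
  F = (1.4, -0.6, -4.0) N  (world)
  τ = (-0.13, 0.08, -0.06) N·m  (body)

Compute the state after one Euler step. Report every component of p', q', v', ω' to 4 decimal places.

p' = (-2.5700, -1.8780, -2.7360)
q' = (-0.6999, 0.0156, 0.0028, 0.7141)
v' = (1.5140, 1.0940, -1.8400)
ω' = (-0.9217, -1.2894, -0.9955)

(τ − ω×Iω)/I = (-1.0833, 0.5300, 0.2240)
new body rate ω' = (-0.9217, -1.2894, -0.9955)
2q̇ = q⊗(0,ω) = (0.7071070, 1.5556354, 0.2828428, 0.7071070)
q + ½dt·q⊗(0,ω), renormalized = (-0.6999, 0.0156, 0.0028, 0.7141)
a = F/m = (0.7000, -0.3000, -2.0000)
p + v·dt = (-2.5700, -1.8780, -2.7360)
v' = v + a·dt = (1.5140, 1.0940, -1.8400)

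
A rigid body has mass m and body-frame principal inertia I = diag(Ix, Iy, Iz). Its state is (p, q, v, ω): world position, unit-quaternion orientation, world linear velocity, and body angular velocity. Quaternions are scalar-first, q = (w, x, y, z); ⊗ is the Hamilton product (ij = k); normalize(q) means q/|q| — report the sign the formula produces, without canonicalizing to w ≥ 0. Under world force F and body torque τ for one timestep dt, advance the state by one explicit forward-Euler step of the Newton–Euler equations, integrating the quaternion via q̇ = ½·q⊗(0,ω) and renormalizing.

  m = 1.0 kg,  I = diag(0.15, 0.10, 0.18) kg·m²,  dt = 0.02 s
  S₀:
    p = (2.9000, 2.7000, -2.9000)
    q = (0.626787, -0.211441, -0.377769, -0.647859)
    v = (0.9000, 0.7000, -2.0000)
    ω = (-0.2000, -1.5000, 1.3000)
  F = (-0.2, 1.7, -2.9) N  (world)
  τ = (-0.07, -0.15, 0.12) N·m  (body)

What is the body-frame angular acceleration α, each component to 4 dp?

α = (0.5733, -1.5780, 0.7500)

precession coupling ω×(Iω) = (-0.1560, 0.0078, -0.0150)
(τ − ω×Iω)/I = (0.5733, -1.5780, 0.7500)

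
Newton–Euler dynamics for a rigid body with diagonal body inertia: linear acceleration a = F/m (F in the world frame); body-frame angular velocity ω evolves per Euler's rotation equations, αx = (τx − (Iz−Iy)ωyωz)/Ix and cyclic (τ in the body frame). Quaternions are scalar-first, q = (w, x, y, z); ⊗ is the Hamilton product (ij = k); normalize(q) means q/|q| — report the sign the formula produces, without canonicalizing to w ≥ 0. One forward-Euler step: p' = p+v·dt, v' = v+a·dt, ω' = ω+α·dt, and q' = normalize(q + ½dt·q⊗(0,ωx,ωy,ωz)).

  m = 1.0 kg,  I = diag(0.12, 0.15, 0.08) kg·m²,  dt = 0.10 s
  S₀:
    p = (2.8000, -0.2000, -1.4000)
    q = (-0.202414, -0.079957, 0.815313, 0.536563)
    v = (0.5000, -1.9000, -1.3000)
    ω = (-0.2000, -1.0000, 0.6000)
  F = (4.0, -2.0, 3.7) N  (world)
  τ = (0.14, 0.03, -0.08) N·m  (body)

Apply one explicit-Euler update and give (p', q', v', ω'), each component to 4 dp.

p' = (2.8500, -0.3900, -1.5300)
q' = (-0.1782, -0.0266, 0.8210, 0.5417)
v' = (0.9000, -2.1000, -0.9300)
ω' = (-0.1183, -0.9768, 0.4925)

p' = p + v·dt = (2.8500, -0.3900, -1.5300)
v' = v + a·dt = (0.9000, -2.1000, -0.9300)
ω×(Iω) gyroscopic = (0.0420, -0.0048, 0.0060)
(τ − ω×Iω)/I = (0.8167, 0.2320, -1.0750)
new body rate ω' = (-0.1183, -0.9768, 0.4925)
Hamilton product q⊗(0,ω) = (0.4773838, 1.0662336, 0.1430756, 0.1215712)
q + ½dt·q⊗(0,ω), renormalized = (-0.1782, -0.0266, 0.8210, 0.5417)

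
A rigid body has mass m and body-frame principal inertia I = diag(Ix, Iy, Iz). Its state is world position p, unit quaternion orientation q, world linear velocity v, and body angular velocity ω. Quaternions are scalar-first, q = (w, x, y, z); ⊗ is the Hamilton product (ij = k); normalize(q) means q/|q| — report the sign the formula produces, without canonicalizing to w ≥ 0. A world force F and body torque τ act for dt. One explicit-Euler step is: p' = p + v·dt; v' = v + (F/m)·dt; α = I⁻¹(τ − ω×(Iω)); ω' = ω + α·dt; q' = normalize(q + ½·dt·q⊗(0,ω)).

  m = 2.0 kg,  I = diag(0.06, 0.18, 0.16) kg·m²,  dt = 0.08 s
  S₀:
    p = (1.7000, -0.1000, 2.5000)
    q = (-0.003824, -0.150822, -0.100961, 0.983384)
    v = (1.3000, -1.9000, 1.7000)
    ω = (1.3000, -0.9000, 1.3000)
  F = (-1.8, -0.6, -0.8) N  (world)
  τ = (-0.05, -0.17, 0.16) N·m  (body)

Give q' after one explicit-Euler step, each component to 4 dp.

q' = (-0.0506, -0.1205, -0.0417, 0.9906)

Hamilton product q⊗(0,ω) = (-1.1731955, 0.7488251, 1.4779094, 0.2620179)
updated quaternion q' = (-0.0506, -0.1205, -0.0417, 0.9906)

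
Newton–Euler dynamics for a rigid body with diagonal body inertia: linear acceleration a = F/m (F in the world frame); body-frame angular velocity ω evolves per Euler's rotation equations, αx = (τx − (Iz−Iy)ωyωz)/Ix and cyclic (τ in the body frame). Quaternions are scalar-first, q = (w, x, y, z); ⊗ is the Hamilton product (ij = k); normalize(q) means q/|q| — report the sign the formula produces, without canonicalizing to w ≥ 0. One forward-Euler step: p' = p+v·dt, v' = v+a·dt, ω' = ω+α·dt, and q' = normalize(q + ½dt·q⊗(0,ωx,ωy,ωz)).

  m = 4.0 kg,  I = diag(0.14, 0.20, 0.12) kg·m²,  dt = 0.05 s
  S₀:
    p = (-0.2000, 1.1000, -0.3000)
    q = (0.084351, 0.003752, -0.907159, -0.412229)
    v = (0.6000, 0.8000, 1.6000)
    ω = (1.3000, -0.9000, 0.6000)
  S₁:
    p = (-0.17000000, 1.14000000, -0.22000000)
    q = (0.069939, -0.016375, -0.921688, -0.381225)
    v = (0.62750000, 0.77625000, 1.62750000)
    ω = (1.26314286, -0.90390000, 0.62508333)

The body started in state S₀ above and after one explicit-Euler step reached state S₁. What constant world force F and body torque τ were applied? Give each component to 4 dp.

ω₁ − ω₀ = (-0.03685714, -0.00390000, 0.02508333)
applied torque τ = (-0.0600, 0.0000, -0.0100)
velocity change Δv = (0.02750000, -0.02375000, 0.02750000)
m·(v₁−v₀)/dt = (2.2000, -1.9000, 2.2000)

F = (2.2000, -1.9000, 2.2000)
τ = (-0.0600, 0.0000, -0.0100)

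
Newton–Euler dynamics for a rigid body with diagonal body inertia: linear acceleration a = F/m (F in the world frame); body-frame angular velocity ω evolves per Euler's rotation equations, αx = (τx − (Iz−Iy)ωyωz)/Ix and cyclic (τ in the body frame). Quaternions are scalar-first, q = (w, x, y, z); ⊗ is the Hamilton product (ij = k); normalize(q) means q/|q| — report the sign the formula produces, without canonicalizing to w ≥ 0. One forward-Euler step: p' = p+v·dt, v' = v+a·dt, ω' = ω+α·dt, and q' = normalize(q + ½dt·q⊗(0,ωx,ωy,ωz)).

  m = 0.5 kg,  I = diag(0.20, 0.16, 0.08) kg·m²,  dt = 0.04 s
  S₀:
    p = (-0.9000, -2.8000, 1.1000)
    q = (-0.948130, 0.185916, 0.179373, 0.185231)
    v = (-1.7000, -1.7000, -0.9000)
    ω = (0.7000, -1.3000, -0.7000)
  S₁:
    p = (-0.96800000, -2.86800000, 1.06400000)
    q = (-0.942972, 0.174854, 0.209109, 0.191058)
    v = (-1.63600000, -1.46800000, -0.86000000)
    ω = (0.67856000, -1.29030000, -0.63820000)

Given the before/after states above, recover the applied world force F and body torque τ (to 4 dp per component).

velocity change Δv = (0.06400000, 0.23200000, 0.04000000)
applied force F = (0.8000, 2.9000, 0.5000)
ω₁ − ω₀ = (-0.02144000, 0.00970000, 0.06180000)
gyro term ω₀×Iω₀ = (-0.0728, -0.0588, 0.0364)
τ = I·(Δω/dt) + ω₀×(Iω₀) = (-0.1800, -0.0200, 0.1600)

F = (0.8000, 2.9000, 0.5000)
τ = (-0.1800, -0.0200, 0.1600)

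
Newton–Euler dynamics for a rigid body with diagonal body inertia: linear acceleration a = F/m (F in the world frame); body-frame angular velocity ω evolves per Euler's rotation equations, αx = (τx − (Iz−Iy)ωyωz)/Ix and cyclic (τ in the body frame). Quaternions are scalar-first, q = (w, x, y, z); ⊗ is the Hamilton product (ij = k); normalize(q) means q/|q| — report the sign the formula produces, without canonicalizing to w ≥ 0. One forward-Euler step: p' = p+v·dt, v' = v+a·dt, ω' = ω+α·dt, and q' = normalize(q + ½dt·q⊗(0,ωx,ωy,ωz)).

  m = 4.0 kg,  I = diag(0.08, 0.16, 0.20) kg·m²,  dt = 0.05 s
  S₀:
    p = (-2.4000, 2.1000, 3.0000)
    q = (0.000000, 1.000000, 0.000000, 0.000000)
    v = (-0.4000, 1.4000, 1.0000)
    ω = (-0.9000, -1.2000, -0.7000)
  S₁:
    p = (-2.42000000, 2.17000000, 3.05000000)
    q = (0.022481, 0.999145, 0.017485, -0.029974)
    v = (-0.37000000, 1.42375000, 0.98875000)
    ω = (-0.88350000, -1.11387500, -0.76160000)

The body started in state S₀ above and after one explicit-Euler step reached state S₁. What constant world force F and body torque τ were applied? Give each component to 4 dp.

F = (2.4000, 1.9000, -0.9000)
τ = (0.0600, 0.2000, -0.1600)

Δv = v₁−v₀ = (0.03000000, 0.02375000, -0.01125000)
F = m·Δv/dt = (2.4000, 1.9000, -0.9000)
Δω = ω₁−ω₀ = (0.01650000, 0.08612500, -0.06160000)
I·α + gyro = (0.0600, 0.2000, -0.1600)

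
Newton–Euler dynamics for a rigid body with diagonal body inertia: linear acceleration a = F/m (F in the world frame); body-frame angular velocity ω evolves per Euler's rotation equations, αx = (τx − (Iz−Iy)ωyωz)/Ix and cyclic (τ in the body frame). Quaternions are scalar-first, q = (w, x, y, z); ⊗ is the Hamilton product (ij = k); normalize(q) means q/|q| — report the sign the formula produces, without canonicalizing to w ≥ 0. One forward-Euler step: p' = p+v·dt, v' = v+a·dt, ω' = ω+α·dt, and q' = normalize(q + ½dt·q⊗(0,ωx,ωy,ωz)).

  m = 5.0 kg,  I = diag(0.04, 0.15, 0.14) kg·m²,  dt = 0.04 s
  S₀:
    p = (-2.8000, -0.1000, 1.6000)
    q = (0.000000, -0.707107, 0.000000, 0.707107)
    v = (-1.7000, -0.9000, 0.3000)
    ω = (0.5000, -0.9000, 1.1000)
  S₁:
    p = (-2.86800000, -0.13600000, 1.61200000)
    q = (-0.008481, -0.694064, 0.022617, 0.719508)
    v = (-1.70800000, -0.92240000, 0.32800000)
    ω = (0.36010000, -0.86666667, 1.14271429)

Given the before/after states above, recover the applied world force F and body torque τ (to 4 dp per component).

Δω = ω₁−ω₀ = (-0.13990000, 0.03333333, 0.04271429)
τ = I·(Δω/dt) + ω₀×(Iω₀) = (-0.1300, 0.0700, 0.1000)
v₁ − v₀ = (-0.00800000, -0.02240000, 0.02800000)
applied force F = (-1.0000, -2.8000, 3.5000)

F = (-1.0000, -2.8000, 3.5000)
τ = (-0.1300, 0.0700, 0.1000)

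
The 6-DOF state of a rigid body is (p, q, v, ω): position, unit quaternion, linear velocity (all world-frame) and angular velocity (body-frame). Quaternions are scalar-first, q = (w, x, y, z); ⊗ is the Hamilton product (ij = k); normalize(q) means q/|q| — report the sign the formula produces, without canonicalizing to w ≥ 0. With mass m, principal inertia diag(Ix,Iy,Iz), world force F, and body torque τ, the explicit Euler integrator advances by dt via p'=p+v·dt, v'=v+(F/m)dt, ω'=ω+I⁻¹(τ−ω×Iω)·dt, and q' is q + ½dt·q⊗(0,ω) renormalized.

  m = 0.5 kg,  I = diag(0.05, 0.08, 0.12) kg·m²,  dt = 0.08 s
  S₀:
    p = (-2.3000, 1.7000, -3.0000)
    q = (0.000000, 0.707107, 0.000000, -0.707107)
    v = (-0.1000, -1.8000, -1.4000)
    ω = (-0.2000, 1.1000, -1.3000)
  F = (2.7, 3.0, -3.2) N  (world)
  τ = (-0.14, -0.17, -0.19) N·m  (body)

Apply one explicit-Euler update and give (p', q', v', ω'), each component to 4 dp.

new position p' = (-2.3080, 1.5560, -3.1120)
v' = v + a·dt = (0.3320, -1.3200, -1.9120)
(τ − ω×Iω)/I = (-1.6560, -1.8975, -1.5283)
ω + α·dt = (-0.3325, 0.9482, -1.4223)
q⊗(0,ω) = (-0.7778177, 0.7778177, 1.0606605, 0.7778177)
updated quaternion q' = (-0.0310, 0.7365, 0.0423, -0.6744)

p' = (-2.3080, 1.5560, -3.1120)
q' = (-0.0310, 0.7365, 0.0423, -0.6744)
v' = (0.3320, -1.3200, -1.9120)
ω' = (-0.3325, 0.9482, -1.4223)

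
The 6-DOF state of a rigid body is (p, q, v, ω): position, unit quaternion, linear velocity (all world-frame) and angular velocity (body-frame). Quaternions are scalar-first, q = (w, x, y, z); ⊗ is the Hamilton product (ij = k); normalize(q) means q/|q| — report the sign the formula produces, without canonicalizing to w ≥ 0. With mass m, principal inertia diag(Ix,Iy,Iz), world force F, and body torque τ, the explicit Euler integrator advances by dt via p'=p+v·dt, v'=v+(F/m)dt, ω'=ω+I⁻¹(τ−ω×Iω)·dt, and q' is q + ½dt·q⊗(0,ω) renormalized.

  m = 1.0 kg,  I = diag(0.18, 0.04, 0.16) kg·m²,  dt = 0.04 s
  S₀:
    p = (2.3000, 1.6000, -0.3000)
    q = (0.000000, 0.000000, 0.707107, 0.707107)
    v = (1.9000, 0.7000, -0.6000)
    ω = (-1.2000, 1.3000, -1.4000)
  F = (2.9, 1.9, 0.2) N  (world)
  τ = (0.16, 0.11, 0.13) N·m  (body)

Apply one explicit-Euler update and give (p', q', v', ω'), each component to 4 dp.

p' = (2.3760, 1.6280, -0.3240)
q' = (0.0014, -0.0381, 0.6894, 0.7233)
v' = (2.0160, 0.7760, -0.5920)
ω' = (-1.1159, 1.3764, -1.4221)

linear accel F/m = (2.9000, 1.9000, 0.2000)
p' = p + v·dt = (2.3760, 1.6280, -0.3240)
v' = v + a·dt = (2.0160, 0.7760, -0.5920)
gyro term ω×Iω = (-0.2184, 0.0336, 0.2184)
(τ − ω×Iω)/I = (2.1022, 1.9100, -0.5525)
new body rate ω' = (-1.1159, 1.3764, -1.4221)
Hamilton product q⊗(0,ω) = (0.0707107, -1.9091889, -0.8485284, 0.8485284)
q + ½dt·q⊗(0,ω), renormalized = (0.0014, -0.0381, 0.6894, 0.7233)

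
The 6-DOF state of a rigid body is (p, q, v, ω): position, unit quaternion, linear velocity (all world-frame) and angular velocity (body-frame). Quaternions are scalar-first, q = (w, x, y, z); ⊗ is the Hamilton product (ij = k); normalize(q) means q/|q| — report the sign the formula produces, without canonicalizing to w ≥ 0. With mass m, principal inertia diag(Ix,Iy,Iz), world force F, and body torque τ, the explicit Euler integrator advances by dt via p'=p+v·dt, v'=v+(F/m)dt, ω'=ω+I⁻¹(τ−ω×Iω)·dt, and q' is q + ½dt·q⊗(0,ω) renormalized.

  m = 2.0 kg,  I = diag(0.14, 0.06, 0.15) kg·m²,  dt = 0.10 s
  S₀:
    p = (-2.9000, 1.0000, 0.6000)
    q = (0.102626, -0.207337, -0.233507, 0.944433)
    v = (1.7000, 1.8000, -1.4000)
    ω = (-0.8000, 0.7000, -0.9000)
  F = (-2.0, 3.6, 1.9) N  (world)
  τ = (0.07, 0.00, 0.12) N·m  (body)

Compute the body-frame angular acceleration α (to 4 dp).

α = (0.9050, 0.1200, 0.5013)

precession coupling ω×(Iω) = (-0.0567, -0.0072, 0.0448)
α = I⁻¹(τ − ω×Iω) = (0.9050, 0.1200, 0.5013)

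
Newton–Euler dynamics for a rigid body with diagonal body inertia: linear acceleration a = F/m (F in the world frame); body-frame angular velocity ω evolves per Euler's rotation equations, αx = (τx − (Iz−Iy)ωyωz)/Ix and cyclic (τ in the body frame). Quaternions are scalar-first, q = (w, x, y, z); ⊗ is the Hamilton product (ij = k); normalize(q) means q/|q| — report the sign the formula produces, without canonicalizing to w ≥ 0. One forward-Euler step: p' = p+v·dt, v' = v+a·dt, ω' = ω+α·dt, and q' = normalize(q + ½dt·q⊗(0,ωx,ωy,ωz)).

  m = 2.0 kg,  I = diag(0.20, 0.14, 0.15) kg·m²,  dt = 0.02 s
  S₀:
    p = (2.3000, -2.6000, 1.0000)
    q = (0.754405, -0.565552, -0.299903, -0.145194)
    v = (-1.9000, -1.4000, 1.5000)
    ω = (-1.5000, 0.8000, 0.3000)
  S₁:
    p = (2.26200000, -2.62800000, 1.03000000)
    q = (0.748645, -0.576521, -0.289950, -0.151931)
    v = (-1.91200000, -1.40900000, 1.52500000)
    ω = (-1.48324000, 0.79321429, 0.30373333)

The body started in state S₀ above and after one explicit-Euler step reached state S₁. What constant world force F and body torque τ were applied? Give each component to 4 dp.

F = (-1.2000, -0.9000, 2.5000)
τ = (0.1700, -0.0700, 0.1000)

Δv = v₁−v₀ = (-0.01200000, -0.00900000, 0.02500000)
F = m·Δv/dt = (-1.2000, -0.9000, 2.5000)
Δω = ω₁−ω₀ = (0.01676000, -0.00678571, 0.00373333)
ω₀×(Iω₀) = (0.0024, -0.0225, 0.0720)
τ = I·(Δω/dt) + ω₀×(Iω₀) = (0.1700, -0.0700, 0.1000)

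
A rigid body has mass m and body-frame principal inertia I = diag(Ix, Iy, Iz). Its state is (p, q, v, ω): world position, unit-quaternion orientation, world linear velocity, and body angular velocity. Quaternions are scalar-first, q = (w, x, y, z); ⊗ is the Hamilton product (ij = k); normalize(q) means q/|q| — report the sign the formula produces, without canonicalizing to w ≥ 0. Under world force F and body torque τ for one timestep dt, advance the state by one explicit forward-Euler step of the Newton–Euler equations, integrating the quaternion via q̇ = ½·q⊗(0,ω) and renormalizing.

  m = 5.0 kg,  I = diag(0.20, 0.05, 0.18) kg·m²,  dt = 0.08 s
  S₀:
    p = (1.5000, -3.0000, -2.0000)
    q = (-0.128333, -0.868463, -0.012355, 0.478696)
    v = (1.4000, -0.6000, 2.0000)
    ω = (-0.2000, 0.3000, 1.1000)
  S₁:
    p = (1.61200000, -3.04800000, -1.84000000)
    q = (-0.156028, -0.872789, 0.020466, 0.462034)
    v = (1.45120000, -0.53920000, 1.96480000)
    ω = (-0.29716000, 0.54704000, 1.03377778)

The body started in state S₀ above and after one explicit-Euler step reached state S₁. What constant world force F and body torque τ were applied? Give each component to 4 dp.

v₁ − v₀ = (0.05120000, 0.06080000, -0.03520000)
applied force F = (3.2000, 3.8000, -2.2000)
Δω = ω₁−ω₀ = (-0.09716000, 0.24704000, -0.06622222)
gyro term ω₀×Iω₀ = (0.0429, -0.0044, 0.0090)
I·α + gyro = (-0.2000, 0.1500, -0.1400)

F = (3.2000, 3.8000, -2.2000)
τ = (-0.2000, 0.1500, -0.1400)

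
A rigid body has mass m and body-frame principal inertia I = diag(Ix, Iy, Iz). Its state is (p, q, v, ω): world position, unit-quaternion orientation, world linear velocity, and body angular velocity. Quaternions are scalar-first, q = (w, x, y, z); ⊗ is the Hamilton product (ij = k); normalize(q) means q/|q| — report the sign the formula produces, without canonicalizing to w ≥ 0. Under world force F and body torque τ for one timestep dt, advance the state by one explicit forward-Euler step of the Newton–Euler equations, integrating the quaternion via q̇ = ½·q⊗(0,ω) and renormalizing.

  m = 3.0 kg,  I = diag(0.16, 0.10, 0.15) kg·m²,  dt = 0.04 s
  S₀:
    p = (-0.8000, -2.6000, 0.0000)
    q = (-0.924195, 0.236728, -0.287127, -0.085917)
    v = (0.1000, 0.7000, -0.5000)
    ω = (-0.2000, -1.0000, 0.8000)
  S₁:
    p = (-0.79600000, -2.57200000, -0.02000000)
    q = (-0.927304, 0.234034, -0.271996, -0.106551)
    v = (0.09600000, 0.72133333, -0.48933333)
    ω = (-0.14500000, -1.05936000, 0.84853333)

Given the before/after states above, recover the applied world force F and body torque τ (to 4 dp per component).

v₁ − v₀ = (-0.00400000, 0.02133333, 0.01066667)
applied force F = (-0.3000, 1.6000, 0.8000)
Δω = ω₁−ω₀ = (0.05500000, -0.05936000, 0.04853333)
precession coupling = (-0.0400, -0.0016, -0.0120)
applied torque τ = (0.1800, -0.1500, 0.1700)

F = (-0.3000, 1.6000, 0.8000)
τ = (0.1800, -0.1500, 0.1700)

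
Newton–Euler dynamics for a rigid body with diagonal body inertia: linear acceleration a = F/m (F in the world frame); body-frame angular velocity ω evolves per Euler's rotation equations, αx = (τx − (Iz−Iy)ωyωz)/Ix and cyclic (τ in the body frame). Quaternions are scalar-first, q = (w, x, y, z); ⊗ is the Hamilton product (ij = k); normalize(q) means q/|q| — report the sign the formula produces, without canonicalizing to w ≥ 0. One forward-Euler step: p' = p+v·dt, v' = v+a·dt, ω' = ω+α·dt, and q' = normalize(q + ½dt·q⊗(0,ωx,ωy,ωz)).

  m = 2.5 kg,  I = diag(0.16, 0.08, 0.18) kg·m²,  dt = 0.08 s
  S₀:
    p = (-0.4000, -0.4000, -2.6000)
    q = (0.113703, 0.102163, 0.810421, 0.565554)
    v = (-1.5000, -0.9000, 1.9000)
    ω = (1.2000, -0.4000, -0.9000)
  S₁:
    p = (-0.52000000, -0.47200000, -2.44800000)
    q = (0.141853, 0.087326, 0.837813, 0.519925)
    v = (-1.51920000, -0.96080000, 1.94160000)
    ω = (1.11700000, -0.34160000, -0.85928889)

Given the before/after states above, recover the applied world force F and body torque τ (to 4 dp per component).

v₁ − v₀ = (-0.01920000, -0.06080000, 0.04160000)
applied force F = (-0.6000, -1.9000, 1.3000)
ω₁ − ω₀ = (-0.08300000, 0.05840000, 0.04071111)
gyro term ω₀×Iω₀ = (0.0360, 0.0216, 0.0384)
τ = I·(Δω/dt) + ω₀×(Iω₀) = (-0.1300, 0.0800, 0.1300)

F = (-0.6000, -1.9000, 1.3000)
τ = (-0.1300, 0.0800, 0.1300)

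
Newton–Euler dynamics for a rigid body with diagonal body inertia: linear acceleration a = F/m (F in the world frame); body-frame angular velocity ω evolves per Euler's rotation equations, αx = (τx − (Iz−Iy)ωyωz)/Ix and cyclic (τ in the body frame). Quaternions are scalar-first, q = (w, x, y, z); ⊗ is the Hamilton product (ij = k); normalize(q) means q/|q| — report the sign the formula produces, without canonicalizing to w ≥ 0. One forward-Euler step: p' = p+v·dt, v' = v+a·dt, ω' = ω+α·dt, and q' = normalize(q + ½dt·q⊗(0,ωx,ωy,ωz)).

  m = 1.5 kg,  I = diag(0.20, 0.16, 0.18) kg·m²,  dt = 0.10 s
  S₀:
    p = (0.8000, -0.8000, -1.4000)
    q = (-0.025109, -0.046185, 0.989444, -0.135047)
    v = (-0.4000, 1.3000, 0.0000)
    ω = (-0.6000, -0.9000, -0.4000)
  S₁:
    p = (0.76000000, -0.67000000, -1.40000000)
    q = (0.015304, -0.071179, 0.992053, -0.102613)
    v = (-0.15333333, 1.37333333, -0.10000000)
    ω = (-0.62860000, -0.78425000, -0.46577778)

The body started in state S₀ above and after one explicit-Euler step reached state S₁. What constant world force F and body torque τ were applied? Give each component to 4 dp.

velocity change Δv = (0.24666667, 0.07333333, -0.10000000)
applied force F = (3.7000, 1.1000, -1.5000)
ω₁ − ω₀ = (-0.02860000, 0.11575000, -0.06577778)
I·α + gyro = (-0.0500, 0.1900, -0.1400)

F = (3.7000, 1.1000, -1.5000)
τ = (-0.0500, 0.1900, -0.1400)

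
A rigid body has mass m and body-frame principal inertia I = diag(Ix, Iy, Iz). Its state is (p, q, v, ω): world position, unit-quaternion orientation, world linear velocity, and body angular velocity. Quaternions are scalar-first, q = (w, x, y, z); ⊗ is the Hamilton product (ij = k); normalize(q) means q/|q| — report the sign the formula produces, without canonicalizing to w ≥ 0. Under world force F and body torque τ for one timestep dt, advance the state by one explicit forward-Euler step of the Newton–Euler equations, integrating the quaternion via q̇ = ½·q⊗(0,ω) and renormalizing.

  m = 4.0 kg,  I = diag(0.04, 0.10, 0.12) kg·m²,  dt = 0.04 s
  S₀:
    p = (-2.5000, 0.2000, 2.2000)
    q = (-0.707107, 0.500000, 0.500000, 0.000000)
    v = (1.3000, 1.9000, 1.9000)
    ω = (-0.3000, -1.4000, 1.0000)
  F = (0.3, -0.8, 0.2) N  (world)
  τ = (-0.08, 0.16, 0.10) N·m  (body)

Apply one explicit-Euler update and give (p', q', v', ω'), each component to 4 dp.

(τ − ω×Iω)/I = (-1.3000, 1.3600, 0.6233)
ω + α·dt = (-0.3520, -1.3456, 1.0249)
q⊗(0,ω) = (0.8500000, 0.7121321, 0.4899498, -1.2571070)
updated quaternion q' = (-0.6897, 0.5139, 0.5095, -0.0251)
a = (0.0750, -0.2000, 0.0500)
p + v·dt = (-2.4480, 0.2760, 2.2760)
v + (F/m)dt = (1.3030, 1.8920, 1.9020)

p' = (-2.4480, 0.2760, 2.2760)
q' = (-0.6897, 0.5139, 0.5095, -0.0251)
v' = (1.3030, 1.8920, 1.9020)
ω' = (-0.3520, -1.3456, 1.0249)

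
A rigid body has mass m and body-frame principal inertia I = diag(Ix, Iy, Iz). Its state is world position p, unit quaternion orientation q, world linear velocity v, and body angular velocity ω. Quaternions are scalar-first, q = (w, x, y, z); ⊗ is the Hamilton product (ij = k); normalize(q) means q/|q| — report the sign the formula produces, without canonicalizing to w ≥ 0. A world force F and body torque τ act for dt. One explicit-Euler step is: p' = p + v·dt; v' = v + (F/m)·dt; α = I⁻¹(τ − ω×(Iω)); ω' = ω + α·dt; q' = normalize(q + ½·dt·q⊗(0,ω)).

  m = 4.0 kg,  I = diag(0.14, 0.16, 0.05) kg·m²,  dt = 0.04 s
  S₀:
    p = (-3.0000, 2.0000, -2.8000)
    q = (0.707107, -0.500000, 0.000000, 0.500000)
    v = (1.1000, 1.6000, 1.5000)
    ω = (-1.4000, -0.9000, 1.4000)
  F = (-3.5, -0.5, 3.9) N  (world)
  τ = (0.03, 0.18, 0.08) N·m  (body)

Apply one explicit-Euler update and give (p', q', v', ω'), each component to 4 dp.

new position p' = (-2.9560, 2.0640, -2.7400)
v + (F/m)dt = (1.0650, 1.5950, 1.5390)
α = I⁻¹(τ − ω×Iω) = (-0.7757, 2.2275, 1.0960)
ω' = ω + α·dt = (-1.4310, -0.8109, 1.4438)
Hamilton product q⊗(0,ω) = (-1.4000000, -0.5399498, -0.6363963, 1.4399498)
q + ½dt·q⊗(0,ω), renormalized = (0.6785, -0.5103, -0.0127, 0.5283)

p' = (-2.9560, 2.0640, -2.7400)
q' = (0.6785, -0.5103, -0.0127, 0.5283)
v' = (1.0650, 1.5950, 1.5390)
ω' = (-1.4310, -0.8109, 1.4438)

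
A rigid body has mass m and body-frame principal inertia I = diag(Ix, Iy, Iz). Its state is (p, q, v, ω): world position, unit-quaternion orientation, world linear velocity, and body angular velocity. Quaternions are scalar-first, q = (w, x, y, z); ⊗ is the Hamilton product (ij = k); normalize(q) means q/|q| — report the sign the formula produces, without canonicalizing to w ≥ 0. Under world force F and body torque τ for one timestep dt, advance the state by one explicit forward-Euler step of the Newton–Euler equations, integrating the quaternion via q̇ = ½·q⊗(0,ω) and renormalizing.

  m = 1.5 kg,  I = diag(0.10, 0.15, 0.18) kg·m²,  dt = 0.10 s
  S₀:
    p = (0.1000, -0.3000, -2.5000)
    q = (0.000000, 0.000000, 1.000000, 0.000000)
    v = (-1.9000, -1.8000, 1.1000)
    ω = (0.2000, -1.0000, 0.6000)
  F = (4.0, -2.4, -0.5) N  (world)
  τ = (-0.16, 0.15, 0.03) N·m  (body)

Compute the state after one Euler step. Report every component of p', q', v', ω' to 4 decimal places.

p + v·dt = (-0.0900, -0.4800, -2.3900)
v + (F/m)dt = (-1.6333, -1.9600, 1.0667)
gyro term ω×Iω = (-0.0180, -0.0096, -0.0100)
angular accel α = (-1.4200, 1.0640, 0.2222)
new body rate ω' = (0.0580, -0.8936, 0.6222)
q⊗(0,ω) = (1.0000000, 0.6000000, 0.0000000, -0.2000000)
updated quaternion q' = (0.0499, 0.0299, 0.9983, -0.0100)

p' = (-0.0900, -0.4800, -2.3900)
q' = (0.0499, 0.0299, 0.9983, -0.0100)
v' = (-1.6333, -1.9600, 1.0667)
ω' = (0.0580, -0.8936, 0.6222)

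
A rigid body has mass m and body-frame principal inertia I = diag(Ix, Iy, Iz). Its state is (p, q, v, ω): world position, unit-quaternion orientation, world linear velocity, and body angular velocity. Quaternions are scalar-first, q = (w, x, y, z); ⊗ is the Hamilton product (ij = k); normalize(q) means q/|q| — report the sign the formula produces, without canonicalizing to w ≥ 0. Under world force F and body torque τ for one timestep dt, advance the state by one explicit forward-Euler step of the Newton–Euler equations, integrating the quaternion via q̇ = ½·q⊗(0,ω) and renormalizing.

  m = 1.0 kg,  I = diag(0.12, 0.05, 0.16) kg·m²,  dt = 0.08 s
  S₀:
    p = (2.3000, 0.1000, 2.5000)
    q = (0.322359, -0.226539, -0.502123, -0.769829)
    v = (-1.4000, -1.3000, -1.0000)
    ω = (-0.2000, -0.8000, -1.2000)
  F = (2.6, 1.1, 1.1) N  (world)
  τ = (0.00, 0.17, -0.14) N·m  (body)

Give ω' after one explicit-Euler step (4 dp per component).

α = I⁻¹(τ − ω×Iω) = (-0.8800, 3.5920, -0.8050)
ω + α·dt = (-0.2704, -0.5126, -1.2644)

ω' = (-0.2704, -0.5126, -1.2644)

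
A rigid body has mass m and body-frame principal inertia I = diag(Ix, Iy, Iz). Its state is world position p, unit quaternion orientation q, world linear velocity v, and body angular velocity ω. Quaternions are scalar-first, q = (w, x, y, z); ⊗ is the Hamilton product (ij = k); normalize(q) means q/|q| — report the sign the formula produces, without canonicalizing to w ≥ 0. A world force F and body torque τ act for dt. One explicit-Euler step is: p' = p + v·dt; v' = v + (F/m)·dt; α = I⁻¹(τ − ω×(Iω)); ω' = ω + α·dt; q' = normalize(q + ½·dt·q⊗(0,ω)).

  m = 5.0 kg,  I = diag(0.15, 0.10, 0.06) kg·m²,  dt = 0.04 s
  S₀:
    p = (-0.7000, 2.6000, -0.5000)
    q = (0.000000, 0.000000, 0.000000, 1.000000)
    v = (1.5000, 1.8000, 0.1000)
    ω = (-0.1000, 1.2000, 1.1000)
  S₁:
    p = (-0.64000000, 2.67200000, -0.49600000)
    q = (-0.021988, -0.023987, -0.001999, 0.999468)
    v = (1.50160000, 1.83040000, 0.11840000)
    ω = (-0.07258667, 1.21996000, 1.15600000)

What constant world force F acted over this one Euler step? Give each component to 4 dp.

F = (0.2000, 3.8000, 2.3000)

velocity change Δv = (0.00160000, 0.03040000, 0.01840000)
F = m·Δv/dt = (0.2000, 3.8000, 2.3000)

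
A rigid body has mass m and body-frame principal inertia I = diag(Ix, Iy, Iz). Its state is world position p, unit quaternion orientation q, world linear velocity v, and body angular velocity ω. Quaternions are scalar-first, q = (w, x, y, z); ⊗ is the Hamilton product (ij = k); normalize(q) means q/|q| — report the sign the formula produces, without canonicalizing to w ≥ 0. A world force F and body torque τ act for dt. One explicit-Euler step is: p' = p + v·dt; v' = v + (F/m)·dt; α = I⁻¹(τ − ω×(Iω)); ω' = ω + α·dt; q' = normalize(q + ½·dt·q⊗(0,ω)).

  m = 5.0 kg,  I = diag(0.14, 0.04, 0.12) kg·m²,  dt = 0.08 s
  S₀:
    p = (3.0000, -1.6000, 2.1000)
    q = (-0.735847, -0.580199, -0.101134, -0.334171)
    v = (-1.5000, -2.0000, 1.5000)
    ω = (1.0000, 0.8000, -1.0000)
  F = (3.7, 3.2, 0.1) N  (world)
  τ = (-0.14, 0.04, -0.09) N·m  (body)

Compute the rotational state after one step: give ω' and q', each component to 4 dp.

ω' = (0.9566, 0.9200, -1.0067)
q' = (-0.7212, -0.5936, -0.1609, -0.3186)

angular accel α = (-0.5429, 1.5000, -0.0833)
new body rate ω' = (0.9566, 0.9200, -1.0067)
Hamilton product q⊗(0,ω) = (0.3269352, -0.3673762, -1.5030476, 0.3728218)
q' = normalize(q + ½dt·q⊗(0,ω)) = (-0.7212, -0.5936, -0.1609, -0.3186)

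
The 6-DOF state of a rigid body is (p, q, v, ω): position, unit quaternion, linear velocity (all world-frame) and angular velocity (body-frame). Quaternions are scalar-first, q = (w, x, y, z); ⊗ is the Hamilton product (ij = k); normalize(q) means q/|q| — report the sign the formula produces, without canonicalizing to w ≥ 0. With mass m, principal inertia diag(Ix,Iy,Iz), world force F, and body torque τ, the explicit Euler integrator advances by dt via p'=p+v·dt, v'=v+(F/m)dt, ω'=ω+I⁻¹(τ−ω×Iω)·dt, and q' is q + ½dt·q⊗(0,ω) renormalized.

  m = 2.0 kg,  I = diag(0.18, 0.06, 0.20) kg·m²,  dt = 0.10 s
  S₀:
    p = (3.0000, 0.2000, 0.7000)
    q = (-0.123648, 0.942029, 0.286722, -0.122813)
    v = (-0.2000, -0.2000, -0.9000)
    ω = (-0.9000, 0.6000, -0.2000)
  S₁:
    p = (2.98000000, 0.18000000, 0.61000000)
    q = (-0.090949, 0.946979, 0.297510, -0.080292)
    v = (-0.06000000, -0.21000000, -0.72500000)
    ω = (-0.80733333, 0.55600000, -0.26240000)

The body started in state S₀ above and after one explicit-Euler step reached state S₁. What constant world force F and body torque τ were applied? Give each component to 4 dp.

F = (2.8000, -0.2000, 3.5000)
τ = (0.1500, -0.0300, -0.0600)

Δω = ω₁−ω₀ = (0.09266667, -0.04400000, -0.06240000)
ω₀×(Iω₀) = (-0.0168, -0.0036, 0.0648)
τ = I·(Δω/dt) + ω₀×(Iω₀) = (0.1500, -0.0300, -0.0600)
Δv = v₁−v₀ = (0.14000000, -0.01000000, 0.17500000)
applied force F = (2.8000, -0.2000, 3.5000)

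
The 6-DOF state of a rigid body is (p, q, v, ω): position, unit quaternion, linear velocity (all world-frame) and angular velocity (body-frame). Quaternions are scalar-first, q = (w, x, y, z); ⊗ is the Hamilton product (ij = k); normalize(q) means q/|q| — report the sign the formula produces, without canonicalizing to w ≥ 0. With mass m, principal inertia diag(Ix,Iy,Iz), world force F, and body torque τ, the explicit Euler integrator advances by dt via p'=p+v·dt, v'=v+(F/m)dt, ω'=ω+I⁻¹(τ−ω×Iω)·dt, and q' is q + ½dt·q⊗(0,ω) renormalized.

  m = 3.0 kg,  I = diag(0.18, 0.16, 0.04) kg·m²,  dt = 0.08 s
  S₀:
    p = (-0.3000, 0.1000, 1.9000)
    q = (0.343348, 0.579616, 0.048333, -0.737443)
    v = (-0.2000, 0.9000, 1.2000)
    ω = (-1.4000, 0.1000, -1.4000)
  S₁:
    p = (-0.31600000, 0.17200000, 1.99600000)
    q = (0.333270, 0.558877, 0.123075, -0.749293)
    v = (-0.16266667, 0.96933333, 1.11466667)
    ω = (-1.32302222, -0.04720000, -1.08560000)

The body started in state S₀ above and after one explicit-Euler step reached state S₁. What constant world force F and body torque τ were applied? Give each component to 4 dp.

F = (1.4000, 2.6000, -3.2000)
τ = (0.1900, -0.0200, 0.1600)

Δv = v₁−v₀ = (0.03733333, 0.06933333, -0.08533333)
applied force F = (1.4000, 2.6000, -3.2000)
rate change Δω = (0.07697778, -0.14720000, 0.31440000)
τ = I·(Δω/dt) + ω₀×(Iω₀) = (0.1900, -0.0200, 0.1600)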